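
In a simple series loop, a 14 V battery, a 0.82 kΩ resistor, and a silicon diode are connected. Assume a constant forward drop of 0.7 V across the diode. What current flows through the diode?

KVL around the loop: 14 = V_D + I·R = 0.7 + I × 0.82 kΩ.
So I = (14 − 0.7) / 0.82 kΩ = 13.3 / 0.82 = 16.2 mA.

I ≈ 16 mA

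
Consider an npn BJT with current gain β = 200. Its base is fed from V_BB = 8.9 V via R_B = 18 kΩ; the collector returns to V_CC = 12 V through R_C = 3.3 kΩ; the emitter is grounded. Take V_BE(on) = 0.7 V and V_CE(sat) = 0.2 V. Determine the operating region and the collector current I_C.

Assume active: I_B = (8.9 − 0.7)/18 = 0.456 mA, giving I_C = β·I_B = 91.1 mA.
But then V_CE = 12 − 91.1×3.3 = -289 V < V_CE(sat) = 0.2 V — impossible in the active region.
So the transistor is saturated. With V_CE = 0.2 V, I_C = (V_CC − 0.2)/R_C = 11.8/3.3 = 3.58 mA.
Check: β·I_B = 91.1 mA > I_C = 3.58 mA, confirming saturation.

saturation; I_C ≈ 3.6 mA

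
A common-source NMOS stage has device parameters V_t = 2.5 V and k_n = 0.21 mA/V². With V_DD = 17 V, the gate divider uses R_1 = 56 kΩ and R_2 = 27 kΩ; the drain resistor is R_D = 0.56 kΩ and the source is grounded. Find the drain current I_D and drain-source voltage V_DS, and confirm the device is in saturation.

I_D ≈ 0.96 mA, V_DS ≈ 16 V

V_G = V_DD·R_2/(R_1+R_2) = 17×27/83 = 5.53 V. With the source grounded, V_GS = V_G = 5.53 V.
Assume saturation: I_D = (k_n/2)(V_GS − V_t)² = (0.21/2)×(5.53 − 2.5)² = 0.105×3.03² = 0.964 mA.
V_DS = V_DD − I_D·R_D = 17 − 0.964×0.56 = 16.5 V.
Saturation requires V_DS ≥ V_GS − V_t = 3.03 V; 16.5 ≥ 3.03 ✓.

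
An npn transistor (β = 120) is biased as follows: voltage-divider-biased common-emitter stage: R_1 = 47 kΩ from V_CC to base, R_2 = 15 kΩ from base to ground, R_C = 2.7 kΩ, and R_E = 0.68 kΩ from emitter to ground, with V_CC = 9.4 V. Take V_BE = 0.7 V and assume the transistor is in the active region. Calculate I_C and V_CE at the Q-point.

I_C ≈ 2 mA, V_CE ≈ 2.6 V

Thevenize the base divider: V_Th = V_CC·R_2/(R_1+R_2) = 9.4×15/62 = 2.27 V, R_Th = R_1‖R_2 = 11.4 kΩ.
Base-emitter loop: V_Th = I_B·R_Th + V_BE + (β+1)I_B·R_E, so I_B = (2.27 − 0.7) / (11.4 + 121×0.68) = 0.0168 mA.
I_C = β·I_B = 120×0.0168 = 2.02 mA, and I_E = (β+1)I_B = 2.03 mA.
V_CE = V_CC − I_C·R_C − I_E·R_E = 9.4 − 2.02×2.7 − 2.03×0.68 = 2.57 V.
V_CE = 2.57 V > 0.2 V confirms active-region operation.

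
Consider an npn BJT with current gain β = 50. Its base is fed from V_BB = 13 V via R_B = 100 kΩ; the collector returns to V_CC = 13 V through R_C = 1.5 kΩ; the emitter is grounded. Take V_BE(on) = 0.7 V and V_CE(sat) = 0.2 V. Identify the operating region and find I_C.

active; I_C ≈ 6.2 mA

Assume active. Base-emitter loop: I_B = (V_BB − V_BE)/R_B = (13 − 0.7)/100 = 0.123 mA.
I_C = β·I_B = 50×0.123 = 6.15 mA.
V_CE = V_CC − I_C·R_C = 13 − 6.15×1.5 = 3.77 V > V_CE(sat), so the active-region assumption holds.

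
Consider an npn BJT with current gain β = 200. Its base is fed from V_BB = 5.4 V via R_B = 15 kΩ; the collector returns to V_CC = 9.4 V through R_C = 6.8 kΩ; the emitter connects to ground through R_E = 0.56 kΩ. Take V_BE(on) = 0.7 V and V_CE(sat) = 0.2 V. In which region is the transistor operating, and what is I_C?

Assume active: I_B = (5.4 − 0.7)/(15 + 201×0.56) = 0.0368 mA, I_C = β·I_B = 7.37 mA.
Then V_CE = 9.4 − 7.37×6.8 − 7.41×0.56 = -44.9 V < 0.2 V — the active assumption fails.
Re-solve with V_CE = 0.2 V. KCL at the emitter: V_E/R_E = (V_BB−0.7−V_E)/R_B + (V_CC−0.2−V_E)/R_C, giving V_E = 0.833 V.
I_C = (V_CC − 0.2 − V_E)/R_C = (9.2 − 0.833)/6.8 = 1.23 mA.
Check: I_B = (4.7 − 0.833)/15 = 0.258 mA, and β·I_B = 51.6 mA > I_C, confirming saturation.

saturation; I_C ≈ 1.2 mA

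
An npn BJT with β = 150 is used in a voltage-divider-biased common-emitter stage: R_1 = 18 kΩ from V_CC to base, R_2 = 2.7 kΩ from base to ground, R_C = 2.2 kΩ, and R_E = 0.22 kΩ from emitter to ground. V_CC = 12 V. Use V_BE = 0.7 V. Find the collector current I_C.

Thevenize the base divider: V_Th = V_CC·R_2/(R_1+R_2) = 12×2.7/20.7 = 1.57 V, R_Th = R_1‖R_2 = 2.35 kΩ.
Base-emitter loop: V_Th = I_B·R_Th + V_BE + (β+1)I_B·R_E, so I_B = (1.57 − 0.7) / (2.35 + 151×0.22) = 0.0243 mA.
I_C = β·I_B = 150×0.0243 = 3.65 mA, and I_E = (β+1)I_B = 3.67 mA.
V_CE = V_CC − I_C·R_C − I_E·R_E = 12 − 3.65×2.2 − 3.67×0.22 = 3.16 V.
V_CE = 3.16 V > 0.2 V confirms active-region operation.

I_C ≈ 3.6 mA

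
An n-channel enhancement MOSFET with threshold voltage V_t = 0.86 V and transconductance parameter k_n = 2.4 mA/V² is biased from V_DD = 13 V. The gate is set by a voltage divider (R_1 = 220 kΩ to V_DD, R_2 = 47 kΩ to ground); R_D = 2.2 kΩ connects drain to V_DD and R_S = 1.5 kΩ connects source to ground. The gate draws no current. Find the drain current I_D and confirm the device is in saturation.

V_G = V_DD·R_2/(R_1+R_2) = 13×47/267 = 2.29 V.
Assume saturation: I_D = (k_n/2)(V_GS − V_t)² with V_GS = V_G − I_D·R_S = 2.29 − 1.5·I_D.
Substituting gives 2.7·I_D² − 6.14·I_D + 2.45 = 0, with roots I_D = 0.515 or 1.76 mA.
The root I_D = 1.76 mA gives V_GS = -0.351 V ≤ V_t, so take I_D = 0.515 mA.
Then V_GS = 1.52 V and V_DS = V_DD − I_D(R_D+R_S) = 13 − 0.515×3.7 = 11.1 V.
Saturation requires V_DS ≥ V_GS − V_t = 0.655 V; 11.1 ≥ 0.655 ✓.

I_D ≈ 0.52 mA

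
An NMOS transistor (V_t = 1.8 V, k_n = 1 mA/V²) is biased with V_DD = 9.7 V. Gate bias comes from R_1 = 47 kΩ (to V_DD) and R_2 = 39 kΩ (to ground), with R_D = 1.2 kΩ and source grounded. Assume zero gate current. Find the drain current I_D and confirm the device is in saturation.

I_D ≈ 3.4 mA

V_G = V_DD·R_2/(R_1+R_2) = 9.7×39/86 = 4.4 V. With the source grounded, V_GS = V_G = 4.4 V.
Assume saturation: I_D = (k_n/2)(V_GS − V_t)² = (1/2)×(4.4 − 1.8)² = 0.5×2.6² = 3.38 mA.
V_DS = V_DD − I_D·R_D = 9.7 − 3.38×1.2 = 5.65 V.
Saturation requires V_DS ≥ V_GS − V_t = 2.6 V; 5.65 ≥ 2.6 ✓.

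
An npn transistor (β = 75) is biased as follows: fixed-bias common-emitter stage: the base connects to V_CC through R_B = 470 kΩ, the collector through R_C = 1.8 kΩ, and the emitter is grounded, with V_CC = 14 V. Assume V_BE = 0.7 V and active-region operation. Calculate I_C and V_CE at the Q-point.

Base loop: V_CC = I_B·R_B + V_BE, so I_B = (14 − 0.7)/470 kΩ = 0.0283 mA.
In the active region I_C = β·I_B = 75 × 0.0283 = 2.12 mA.
Collector loop: V_CE = V_CC − I_C·R_C = 14 − 2.12×1.8 = 10.2 V.
Since V_CE = 10.2 V > V_CE(sat) ≈ 0.2 V, the transistor is in the active region as assumed.

I_C ≈ 2.1 mA, V_CE ≈ 10 V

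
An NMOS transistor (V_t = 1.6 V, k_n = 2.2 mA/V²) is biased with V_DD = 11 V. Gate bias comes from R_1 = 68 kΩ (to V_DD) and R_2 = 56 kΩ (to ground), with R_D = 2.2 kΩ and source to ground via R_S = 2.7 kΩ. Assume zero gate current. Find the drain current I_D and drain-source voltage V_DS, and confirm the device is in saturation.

I_D ≈ 0.91 mA, V_DS ≈ 6.5 V

V_G = V_DD·R_2/(R_1+R_2) = 11×56/124 = 4.97 V.
Assume saturation: I_D = (k_n/2)(V_GS − V_t)² with V_GS = V_G − I_D·R_S = 4.97 − 2.7·I_D.
Substituting gives 8.02·I_D² − 21·I_D + 12.5 = 0, with roots I_D = 0.91 or 1.71 mA.
The root I_D = 1.71 mA gives V_GS = 0.354 V ≤ V_t, so take I_D = 0.91 mA.
Then V_GS = 2.51 V and V_DS = V_DD − I_D(R_D+R_S) = 11 − 0.91×4.9 = 6.54 V.
Saturation requires V_DS ≥ V_GS − V_t = 0.91 V; 6.54 ≥ 0.91 ✓.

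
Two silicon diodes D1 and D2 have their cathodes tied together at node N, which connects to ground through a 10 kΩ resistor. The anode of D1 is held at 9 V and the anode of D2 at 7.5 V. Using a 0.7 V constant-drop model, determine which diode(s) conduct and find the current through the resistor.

Only D1 conducts; I_R ≈ 0.83 mA

Assume both conduct. Then node N would need to be at both 9−0.7 = 8.3 V and 7.5−0.7 = 6.8 V, which is impossible.
Assume only D1 conducts: V_N = 9 − 0.7 = 8.3 V, so I_R = 8.3/10 = 0.83 mA.
Check D2: its anode-to-cathode voltage is 7.5 − 8.3 = -0.8 V < 0.7 V, so it is off. The assumption is consistent.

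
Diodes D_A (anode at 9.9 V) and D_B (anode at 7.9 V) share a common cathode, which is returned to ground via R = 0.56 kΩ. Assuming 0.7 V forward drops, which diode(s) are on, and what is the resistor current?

Assume both conduct. Then node N would need to be at both 9.9−0.7 = 9.2 V and 7.9−0.7 = 7.2 V, which is impossible.
Assume only D_A conducts: V_N = 9.9 − 0.7 = 9.2 V, so I_R = 9.2/0.56 = 16.4 mA.
Check D_B: its anode-to-cathode voltage is 7.9 − 9.2 = -1.3 V < 0.7 V, so it is off. The assumption is consistent.

Only D_A conducts; I_R ≈ 16 mA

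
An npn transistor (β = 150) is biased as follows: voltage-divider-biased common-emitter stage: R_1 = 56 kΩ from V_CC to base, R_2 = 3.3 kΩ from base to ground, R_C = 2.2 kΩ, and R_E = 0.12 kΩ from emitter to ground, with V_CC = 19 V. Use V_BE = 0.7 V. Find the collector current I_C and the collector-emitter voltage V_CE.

Thevenize the base divider: V_Th = V_CC·R_2/(R_1+R_2) = 19×3.3/59.3 = 1.06 V, R_Th = R_1‖R_2 = 3.12 kΩ.
Base-emitter loop: V_Th = I_B·R_Th + V_BE + (β+1)I_B·R_E, so I_B = (1.06 − 0.7) / (3.12 + 151×0.12) = 0.0168 mA.
I_C = β·I_B = 150×0.0168 = 2.52 mA, and I_E = (β+1)I_B = 2.54 mA.
V_CE = V_CC − I_C·R_C − I_E·R_E = 19 − 2.52×2.2 − 2.54×0.12 = 13.1 V.
V_CE = 13.1 V > 0.2 V confirms active-region operation.

I_C ≈ 2.5 mA, V_CE ≈ 13 V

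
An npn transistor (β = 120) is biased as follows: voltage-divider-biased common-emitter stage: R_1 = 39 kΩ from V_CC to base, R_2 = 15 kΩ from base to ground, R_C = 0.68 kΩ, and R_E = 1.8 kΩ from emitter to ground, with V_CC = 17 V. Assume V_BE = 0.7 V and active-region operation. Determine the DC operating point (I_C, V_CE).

I_C ≈ 2.1 mA, V_CE ≈ 12 V

Thevenize the base divider: V_Th = V_CC·R_2/(R_1+R_2) = 17×15/54 = 4.72 V, R_Th = R_1‖R_2 = 10.8 kΩ.
Base-emitter loop: V_Th = I_B·R_Th + V_BE + (β+1)I_B·R_E, so I_B = (4.72 − 0.7) / (10.8 + 121×1.8) = 0.0176 mA.
I_C = β·I_B = 120×0.0176 = 2.11 mA, and I_E = (β+1)I_B = 2.13 mA.
V_CE = V_CC − I_C·R_C − I_E·R_E = 17 − 2.11×0.68 − 2.13×1.8 = 11.7 V.
V_CE = 11.7 V > 0.2 V confirms active-region operation.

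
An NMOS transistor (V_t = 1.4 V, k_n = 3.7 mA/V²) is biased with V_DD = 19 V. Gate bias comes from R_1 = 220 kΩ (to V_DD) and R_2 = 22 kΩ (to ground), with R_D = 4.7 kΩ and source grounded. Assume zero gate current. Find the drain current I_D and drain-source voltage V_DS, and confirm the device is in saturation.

I_D ≈ 0.2 mA, V_DS ≈ 18 V

V_G = V_DD·R_2/(R_1+R_2) = 19×22/242 = 1.73 V. With the source grounded, V_GS = V_G = 1.73 V.
Assume saturation: I_D = (k_n/2)(V_GS − V_t)² = (3.7/2)×(1.73 − 1.4)² = 1.85×0.327² = 0.198 mA.
V_DS = V_DD − I_D·R_D = 19 − 0.198×4.7 = 18.1 V.
Saturation requires V_DS ≥ V_GS − V_t = 0.327 V; 18.1 ≥ 0.327 ✓.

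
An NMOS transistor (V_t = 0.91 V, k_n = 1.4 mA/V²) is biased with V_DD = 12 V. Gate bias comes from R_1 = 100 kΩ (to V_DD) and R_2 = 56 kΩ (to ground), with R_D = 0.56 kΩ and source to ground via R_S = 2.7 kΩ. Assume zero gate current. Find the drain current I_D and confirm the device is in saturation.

V_G = V_DD·R_2/(R_1+R_2) = 12×56/156 = 4.31 V.
Assume saturation: I_D = (k_n/2)(V_GS − V_t)² with V_GS = V_G − I_D·R_S = 4.31 − 2.7·I_D.
Substituting gives 5.1·I_D² − 13.8·I_D + 8.08 = 0, with roots I_D = 0.85 or 1.86 mA.
The root I_D = 1.86 mA gives V_GS = -0.721 V ≤ V_t, so take I_D = 0.85 mA.
Then V_GS = 2.01 V and V_DS = V_DD − I_D(R_D+R_S) = 12 − 0.85×3.26 = 9.23 V.
Saturation requires V_DS ≥ V_GS − V_t = 1.1 V; 9.23 ≥ 1.1 ✓.

I_D ≈ 0.85 mA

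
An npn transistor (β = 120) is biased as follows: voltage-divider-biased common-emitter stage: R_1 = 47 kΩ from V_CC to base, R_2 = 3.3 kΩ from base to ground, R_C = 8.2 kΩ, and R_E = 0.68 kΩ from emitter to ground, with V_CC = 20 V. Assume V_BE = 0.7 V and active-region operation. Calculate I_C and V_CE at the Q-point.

I_C ≈ 0.86 mA, V_CE ≈ 12 V

Thevenize the base divider: V_Th = V_CC·R_2/(R_1+R_2) = 20×3.3/50.3 = 1.31 V, R_Th = R_1‖R_2 = 3.08 kΩ.
Base-emitter loop: V_Th = I_B·R_Th + V_BE + (β+1)I_B·R_E, so I_B = (1.31 − 0.7) / (3.08 + 121×0.68) = 0.00717 mA.
I_C = β·I_B = 120×0.00717 = 0.86 mA, and I_E = (β+1)I_B = 0.868 mA.
V_CE = V_CC − I_C·R_C − I_E·R_E = 20 − 0.86×8.2 − 0.868×0.68 = 12.4 V.
V_CE = 12.4 V > 0.2 V confirms active-region operation.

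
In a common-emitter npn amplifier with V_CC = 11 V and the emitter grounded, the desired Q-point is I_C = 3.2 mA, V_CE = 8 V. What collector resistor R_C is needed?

R_C ≈ 0.94 kΩ

Collector loop: V_CC = I_C·R_C + V_CE.
R_C = (V_CC − V_CE)/I_C = (11 − 8)/3.2 = 0.938 kΩ.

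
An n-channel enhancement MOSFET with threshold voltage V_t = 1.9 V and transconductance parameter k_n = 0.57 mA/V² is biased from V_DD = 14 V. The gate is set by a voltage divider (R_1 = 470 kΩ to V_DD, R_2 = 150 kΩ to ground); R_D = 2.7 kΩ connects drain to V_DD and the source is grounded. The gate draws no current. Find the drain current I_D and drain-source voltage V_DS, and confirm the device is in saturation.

V_G = V_DD·R_2/(R_1+R_2) = 14×150/620 = 3.39 V. With the source grounded, V_GS = V_G = 3.39 V.
Assume saturation: I_D = (k_n/2)(V_GS − V_t)² = (0.57/2)×(3.39 − 1.9)² = 0.285×1.49² = 0.63 mA.
V_DS = V_DD − I_D·R_D = 14 − 0.63×2.7 = 12.3 V.
Saturation requires V_DS ≥ V_GS − V_t = 1.49 V; 12.3 ≥ 1.49 ✓.

I_D ≈ 0.63 mA, V_DS ≈ 12 V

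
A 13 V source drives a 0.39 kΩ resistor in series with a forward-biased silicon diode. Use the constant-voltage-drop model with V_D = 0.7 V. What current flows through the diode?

KVL around the loop: 13 = V_D + I·R = 0.7 + I × 0.39 kΩ.
So I = (13 − 0.7) / 0.39 kΩ = 12.3 / 0.39 = 31.5 mA.

I ≈ 32 mA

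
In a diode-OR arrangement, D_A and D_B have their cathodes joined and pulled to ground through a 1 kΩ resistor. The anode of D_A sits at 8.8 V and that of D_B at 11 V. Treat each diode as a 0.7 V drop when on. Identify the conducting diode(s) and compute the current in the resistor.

Assume both conduct. Then node N would need to be at both 8.8−0.7 = 8.1 V and 11−0.7 = 10.3 V, which is impossible.
Assume only D_B conducts: V_N = 11 − 0.7 = 10.3 V, so I_R = 10.3/1 = 10.3 mA.
Check D_A: its anode-to-cathode voltage is 8.8 − 10.3 = -1.5 V < 0.7 V, so it is off. The assumption is consistent.

Only D_B conducts; I_R ≈ 10 mA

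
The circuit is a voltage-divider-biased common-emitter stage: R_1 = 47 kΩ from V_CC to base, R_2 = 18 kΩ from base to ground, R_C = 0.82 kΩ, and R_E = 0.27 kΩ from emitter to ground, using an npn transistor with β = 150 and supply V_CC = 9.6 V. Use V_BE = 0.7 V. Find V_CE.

Thevenize the base divider: V_Th = V_CC·R_2/(R_1+R_2) = 9.6×18/65 = 2.66 V, R_Th = R_1‖R_2 = 13 kΩ.
Base-emitter loop: V_Th = I_B·R_Th + V_BE + (β+1)I_B·R_E, so I_B = (2.66 − 0.7) / (13 + 151×0.27) = 0.0364 mA.
I_C = β·I_B = 150×0.0364 = 5.46 mA, and I_E = (β+1)I_B = 5.5 mA.
V_CE = V_CC − I_C·R_C − I_E·R_E = 9.6 − 5.46×0.82 − 5.5×0.27 = 3.64 V.
V_CE = 3.64 V > 0.2 V confirms active-region operation.

V_CE ≈ 3.6 V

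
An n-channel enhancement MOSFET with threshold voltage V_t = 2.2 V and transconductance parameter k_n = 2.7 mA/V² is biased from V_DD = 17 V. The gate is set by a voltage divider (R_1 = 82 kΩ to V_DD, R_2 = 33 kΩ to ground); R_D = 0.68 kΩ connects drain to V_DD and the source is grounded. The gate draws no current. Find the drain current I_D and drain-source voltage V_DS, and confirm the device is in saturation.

I_D ≈ 9.7 mA, V_DS ≈ 10 V

V_G = V_DD·R_2/(R_1+R_2) = 17×33/115 = 4.88 V. With the source grounded, V_GS = V_G = 4.88 V.
Assume saturation: I_D = (k_n/2)(V_GS − V_t)² = (2.7/2)×(4.88 − 2.2)² = 1.35×2.68² = 9.68 mA.
V_DS = V_DD − I_D·R_D = 17 − 9.68×0.68 = 10.4 V.
Saturation requires V_DS ≥ V_GS − V_t = 2.68 V; 10.4 ≥ 2.68 ✓.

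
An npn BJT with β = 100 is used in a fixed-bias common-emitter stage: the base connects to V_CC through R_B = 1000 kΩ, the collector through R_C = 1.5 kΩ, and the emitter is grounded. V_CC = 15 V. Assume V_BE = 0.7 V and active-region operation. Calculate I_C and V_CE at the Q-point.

Base loop: V_CC = I_B·R_B + V_BE, so I_B = (15 − 0.7)/1000 kΩ = 0.0143 mA.
In the active region I_C = β·I_B = 100 × 0.0143 = 1.43 mA.
Collector loop: V_CE = V_CC − I_C·R_C = 15 − 1.43×1.5 = 12.9 V.
Since V_CE = 12.9 V > V_CE(sat) ≈ 0.2 V, the transistor is in the active region as assumed.

I_C ≈ 1.4 mA, V_CE ≈ 13 V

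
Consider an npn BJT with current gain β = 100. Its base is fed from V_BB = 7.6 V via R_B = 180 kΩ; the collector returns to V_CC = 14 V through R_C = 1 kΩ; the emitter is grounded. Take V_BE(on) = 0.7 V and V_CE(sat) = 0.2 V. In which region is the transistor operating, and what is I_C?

active; I_C ≈ 3.8 mA

Assume active. Base-emitter loop: I_B = (V_BB − V_BE)/R_B = (7.6 − 0.7)/180 = 0.0383 mA.
I_C = β·I_B = 100×0.0383 = 3.83 mA.
V_CE = V_CC − I_C·R_C = 14 − 3.83×1 = 10.2 V > V_CE(sat), so the active-region assumption holds.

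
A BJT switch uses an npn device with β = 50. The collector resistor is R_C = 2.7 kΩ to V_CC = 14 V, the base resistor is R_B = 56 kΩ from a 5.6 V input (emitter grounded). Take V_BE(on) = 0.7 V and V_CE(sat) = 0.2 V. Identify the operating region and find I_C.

active; I_C ≈ 4.4 mA

Assume active. Base-emitter loop: I_B = (V_BB − V_BE)/R_B = (5.6 − 0.7)/56 = 0.0875 mA.
I_C = β·I_B = 50×0.0875 = 4.38 mA.
V_CE = V_CC − I_C·R_C = 14 − 4.38×2.7 = 2.19 V > V_CE(sat), so the active-region assumption holds.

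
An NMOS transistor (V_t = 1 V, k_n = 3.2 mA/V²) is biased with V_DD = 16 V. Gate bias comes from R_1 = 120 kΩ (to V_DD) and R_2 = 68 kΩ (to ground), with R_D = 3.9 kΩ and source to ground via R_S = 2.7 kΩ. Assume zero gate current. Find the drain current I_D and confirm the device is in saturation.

I_D ≈ 1.4 mA

V_G = V_DD·R_2/(R_1+R_2) = 16×68/188 = 5.79 V.
Assume saturation: I_D = (k_n/2)(V_GS − V_t)² with V_GS = V_G − I_D·R_S = 5.79 − 2.7·I_D.
Substituting gives 11.7·I_D² − 42.4·I_D + 36.7 = 0, with roots I_D = 1.42 or 2.21 mA.
The root I_D = 2.21 mA gives V_GS = -0.175 V ≤ V_t, so take I_D = 1.42 mA.
Then V_GS = 1.94 V and V_DS = V_DD − I_D(R_D+R_S) = 16 − 1.42×6.6 = 6.6 V.
Saturation requires V_DS ≥ V_GS − V_t = 0.943 V; 6.6 ≥ 0.943 ✓.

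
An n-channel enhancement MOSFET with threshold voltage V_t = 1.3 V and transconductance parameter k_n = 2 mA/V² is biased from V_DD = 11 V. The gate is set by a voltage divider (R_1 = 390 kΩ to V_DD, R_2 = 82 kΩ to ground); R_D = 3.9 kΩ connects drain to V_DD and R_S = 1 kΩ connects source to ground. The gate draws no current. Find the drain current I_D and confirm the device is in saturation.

V_G = V_DD·R_2/(R_1+R_2) = 11×82/472 = 1.91 V.
Assume saturation: I_D = (k_n/2)(V_GS − V_t)² with V_GS = V_G − I_D·R_S = 1.91 − 1·I_D.
Substituting gives 1·I_D² − 2.22·I_D + 0.373 = 0, with roots I_D = 0.183 or 2.04 mA.
The root I_D = 2.04 mA gives V_GS = -0.128 V ≤ V_t, so take I_D = 0.183 mA.
Then V_GS = 1.73 V and V_DS = V_DD − I_D(R_D+R_S) = 11 − 0.183×4.9 = 10.1 V.
Saturation requires V_DS ≥ V_GS − V_t = 0.428 V; 10.1 ≥ 0.428 ✓.

I_D ≈ 0.18 mA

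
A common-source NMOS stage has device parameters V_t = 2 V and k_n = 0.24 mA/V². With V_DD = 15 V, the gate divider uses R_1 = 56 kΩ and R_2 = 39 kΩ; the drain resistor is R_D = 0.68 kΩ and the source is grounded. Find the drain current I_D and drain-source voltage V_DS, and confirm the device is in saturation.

I_D ≈ 2.1 mA, V_DS ≈ 14 V

V_G = V_DD·R_2/(R_1+R_2) = 15×39/95 = 6.16 V. With the source grounded, V_GS = V_G = 6.16 V.
Assume saturation: I_D = (k_n/2)(V_GS − V_t)² = (0.24/2)×(6.16 − 2)² = 0.12×4.16² = 2.07 mA.
V_DS = V_DD − I_D·R_D = 15 − 2.07×0.68 = 13.6 V.
Saturation requires V_DS ≥ V_GS − V_t = 4.16 V; 13.6 ≥ 4.16 ✓.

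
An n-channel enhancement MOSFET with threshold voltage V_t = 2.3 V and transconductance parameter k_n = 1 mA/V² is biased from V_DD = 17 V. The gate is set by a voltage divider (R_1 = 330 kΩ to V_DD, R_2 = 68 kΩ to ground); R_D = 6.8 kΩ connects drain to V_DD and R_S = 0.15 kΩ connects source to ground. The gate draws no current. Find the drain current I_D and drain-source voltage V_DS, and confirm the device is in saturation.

V_G = V_DD·R_2/(R_1+R_2) = 17×68/398 = 2.9 V.
Assume saturation: I_D = (k_n/2)(V_GS − V_t)² with V_GS = V_G − I_D·R_S = 2.9 − 0.15·I_D.
Substituting gives 0.0112·I_D² − 1.09·I_D + 0.183 = 0, with roots I_D = 0.168 or 96.8 mA.
The root I_D = 96.8 mA gives V_GS = -11.6 V ≤ V_t, so take I_D = 0.168 mA.
Then V_GS = 2.88 V and V_DS = V_DD − I_D(R_D+R_S) = 17 − 0.168×6.95 = 15.8 V.
Saturation requires V_DS ≥ V_GS − V_t = 0.579 V; 15.8 ≥ 0.579 ✓.

I_D ≈ 0.17 mA, V_DS ≈ 16 V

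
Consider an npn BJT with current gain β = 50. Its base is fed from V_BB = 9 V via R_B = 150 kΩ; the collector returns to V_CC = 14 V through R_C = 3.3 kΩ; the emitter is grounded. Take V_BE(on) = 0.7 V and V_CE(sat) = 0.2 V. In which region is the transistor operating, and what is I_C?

active; I_C ≈ 2.8 mA

Assume active. Base-emitter loop: I_B = (V_BB − V_BE)/R_B = (9 − 0.7)/150 = 0.0553 mA.
I_C = β·I_B = 50×0.0553 = 2.77 mA.
V_CE = V_CC − I_C·R_C = 14 − 2.77×3.3 = 4.87 V > V_CE(sat), so the active-region assumption holds.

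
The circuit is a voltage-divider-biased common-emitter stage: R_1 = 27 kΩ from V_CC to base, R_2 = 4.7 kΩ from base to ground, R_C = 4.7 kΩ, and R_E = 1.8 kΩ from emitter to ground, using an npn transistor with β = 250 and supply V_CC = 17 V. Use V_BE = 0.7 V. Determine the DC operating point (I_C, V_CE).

I_C ≈ 1 mA, V_CE ≈ 11 V

Thevenize the base divider: V_Th = V_CC·R_2/(R_1+R_2) = 17×4.7/31.7 = 2.52 V, R_Th = R_1‖R_2 = 4 kΩ.
Base-emitter loop: V_Th = I_B·R_Th + V_BE + (β+1)I_B·R_E, so I_B = (2.52 − 0.7) / (4 + 251×1.8) = 0.00399 mA.
I_C = β·I_B = 250×0.00399 = 0.999 mA, and I_E = (β+1)I_B = 1 mA.
V_CE = V_CC − I_C·R_C − I_E·R_E = 17 − 0.999×4.7 − 1×1.8 = 10.5 V.
V_CE = 10.5 V > 0.2 V confirms active-region operation.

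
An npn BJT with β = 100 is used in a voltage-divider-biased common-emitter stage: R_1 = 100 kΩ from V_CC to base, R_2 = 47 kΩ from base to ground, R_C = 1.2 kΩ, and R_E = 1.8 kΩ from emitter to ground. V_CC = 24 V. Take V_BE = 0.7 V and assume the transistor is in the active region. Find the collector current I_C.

Thevenize the base divider: V_Th = V_CC·R_2/(R_1+R_2) = 24×47/147 = 7.67 V, R_Th = R_1‖R_2 = 32 kΩ.
Base-emitter loop: V_Th = I_B·R_Th + V_BE + (β+1)I_B·R_E, so I_B = (7.67 − 0.7) / (32 + 101×1.8) = 0.0326 mA.
I_C = β·I_B = 100×0.0326 = 3.26 mA, and I_E = (β+1)I_B = 3.29 mA.
V_CE = V_CC − I_C·R_C − I_E·R_E = 24 − 3.26×1.2 − 3.29×1.8 = 14.2 V.
V_CE = 14.2 V > 0.2 V confirms active-region operation.

I_C ≈ 3.3 mA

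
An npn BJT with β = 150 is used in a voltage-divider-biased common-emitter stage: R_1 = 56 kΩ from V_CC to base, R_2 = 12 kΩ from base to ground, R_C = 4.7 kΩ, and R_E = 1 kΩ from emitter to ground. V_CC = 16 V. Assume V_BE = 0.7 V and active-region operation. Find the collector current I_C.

Thevenize the base divider: V_Th = V_CC·R_2/(R_1+R_2) = 16×12/68 = 2.82 V, R_Th = R_1‖R_2 = 9.88 kΩ.
Base-emitter loop: V_Th = I_B·R_Th + V_BE + (β+1)I_B·R_E, so I_B = (2.82 − 0.7) / (9.88 + 151×1) = 0.0132 mA.
I_C = β·I_B = 150×0.0132 = 1.98 mA, and I_E = (β+1)I_B = 1.99 mA.
V_CE = V_CC − I_C·R_C − I_E·R_E = 16 − 1.98×4.7 − 1.99×1 = 4.7 V.
V_CE = 4.7 V > 0.2 V confirms active-region operation.

I_C ≈ 2 mA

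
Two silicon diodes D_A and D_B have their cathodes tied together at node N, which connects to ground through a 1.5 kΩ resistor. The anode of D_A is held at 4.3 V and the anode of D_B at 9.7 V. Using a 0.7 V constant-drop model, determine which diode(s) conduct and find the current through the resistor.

Only D_B conducts; I_R ≈ 6 mA

Assume both conduct. Then node N would need to be at both 4.3−0.7 = 3.6 V and 9.7−0.7 = 9 V, which is impossible.
Assume only D_B conducts: V_N = 9.7 − 0.7 = 9 V, so I_R = 9/1.5 = 6 mA.
Check D_A: its anode-to-cathode voltage is 4.3 − 9 = -4.7 V < 0.7 V, so it is off. The assumption is consistent.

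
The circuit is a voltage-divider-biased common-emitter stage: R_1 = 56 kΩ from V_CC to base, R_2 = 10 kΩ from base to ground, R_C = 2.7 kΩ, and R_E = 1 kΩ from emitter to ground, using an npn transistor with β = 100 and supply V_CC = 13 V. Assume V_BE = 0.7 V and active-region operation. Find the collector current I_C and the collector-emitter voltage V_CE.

I_C ≈ 1.2 mA, V_CE ≈ 8.7 V

Thevenize the base divider: V_Th = V_CC·R_2/(R_1+R_2) = 13×10/66 = 1.97 V, R_Th = R_1‖R_2 = 8.48 kΩ.
Base-emitter loop: V_Th = I_B·R_Th + V_BE + (β+1)I_B·R_E, so I_B = (1.97 − 0.7) / (8.48 + 101×1) = 0.0116 mA.
I_C = β·I_B = 100×0.0116 = 1.16 mA, and I_E = (β+1)I_B = 1.17 mA.
V_CE = V_CC − I_C·R_C − I_E·R_E = 13 − 1.16×2.7 − 1.17×1 = 8.7 V.
V_CE = 8.7 V > 0.2 V confirms active-region operation.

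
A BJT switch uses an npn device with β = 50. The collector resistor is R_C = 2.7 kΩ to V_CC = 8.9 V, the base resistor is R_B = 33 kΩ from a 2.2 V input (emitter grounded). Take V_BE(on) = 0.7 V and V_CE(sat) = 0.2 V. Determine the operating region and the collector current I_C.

active; I_C ≈ 2.3 mA

Assume active. Base-emitter loop: I_B = (V_BB − V_BE)/R_B = (2.2 − 0.7)/33 = 0.0455 mA.
I_C = β·I_B = 50×0.0455 = 2.27 mA.
V_CE = V_CC − I_C·R_C = 8.9 − 2.27×2.7 = 2.76 V > V_CE(sat), so the active-region assumption holds.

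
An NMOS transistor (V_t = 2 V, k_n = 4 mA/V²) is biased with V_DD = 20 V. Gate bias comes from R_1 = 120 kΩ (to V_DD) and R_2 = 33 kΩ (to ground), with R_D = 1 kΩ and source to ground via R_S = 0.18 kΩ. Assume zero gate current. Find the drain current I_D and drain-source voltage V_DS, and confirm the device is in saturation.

V_G = V_DD·R_2/(R_1+R_2) = 20×33/153 = 4.31 V.
Assume saturation: I_D = (k_n/2)(V_GS − V_t)² with V_GS = V_G − I_D·R_S = 4.31 − 0.18·I_D.
Substituting gives 0.0648·I_D² − 2.67·I_D + 10.7 = 0, with roots I_D = 4.51 or 36.6 mA.
The root I_D = 36.6 mA gives V_GS = -2.28 V ≤ V_t, so take I_D = 4.51 mA.
Then V_GS = 3.5 V and V_DS = V_DD − I_D(R_D+R_S) = 20 − 4.51×1.18 = 14.7 V.
Saturation requires V_DS ≥ V_GS − V_t = 1.5 V; 14.7 ≥ 1.5 ✓.

I_D ≈ 4.5 mA, V_DS ≈ 15 V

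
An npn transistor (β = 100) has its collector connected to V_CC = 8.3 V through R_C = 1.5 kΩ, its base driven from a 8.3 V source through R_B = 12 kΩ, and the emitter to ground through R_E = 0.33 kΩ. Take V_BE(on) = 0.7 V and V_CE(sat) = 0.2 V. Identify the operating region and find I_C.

saturation; I_C ≈ 4.3 mA

Assume active: I_B = (8.3 − 0.7)/(12 + 101×0.33) = 0.168 mA, I_C = β·I_B = 16.8 mA.
Then V_CE = 8.3 − 16.8×1.5 − 16.9×0.33 = -22.4 V < 0.2 V — the active assumption fails.
Re-solve with V_CE = 0.2 V. KCL at the emitter: V_E/R_E = (V_BB−0.7−V_E)/R_B + (V_CC−0.2−V_E)/R_C, giving V_E = 1.6 V.
I_C = (V_CC − 0.2 − V_E)/R_C = (8.1 − 1.6)/1.5 = 4.34 mA.
Check: I_B = (7.6 − 1.6)/12 = 0.5 mA, and β·I_B = 50 mA > I_C, confirming saturation.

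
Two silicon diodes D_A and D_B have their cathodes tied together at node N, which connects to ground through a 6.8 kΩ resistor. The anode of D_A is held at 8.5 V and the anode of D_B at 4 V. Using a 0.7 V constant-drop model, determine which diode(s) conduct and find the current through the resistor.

Only D_A conducts; I_R ≈ 1.1 mA

Assume both conduct. Then node N would need to be at both 8.5−0.7 = 7.8 V and 4−0.7 = 3.3 V, which is impossible.
Assume only D_A conducts: V_N = 8.5 − 0.7 = 7.8 V, so I_R = 7.8/6.8 = 1.15 mA.
Check D_B: its anode-to-cathode voltage is 4 − 7.8 = -3.8 V < 0.7 V, so it is off. The assumption is consistent.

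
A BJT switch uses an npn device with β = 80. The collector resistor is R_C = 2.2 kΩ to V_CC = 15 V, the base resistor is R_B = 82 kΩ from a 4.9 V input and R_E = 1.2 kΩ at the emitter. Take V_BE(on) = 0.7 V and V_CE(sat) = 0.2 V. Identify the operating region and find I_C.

active; I_C ≈ 1.9 mA

Assume active. Base-emitter loop: I_B = (V_BB − V_BE)/(R_B + (β+1)R_E) = (4.9 − 0.7)/(82 + 81×1.2) = 0.0234 mA.
I_C = β·I_B = 80×0.0234 = 1.88 mA.
V_CE = V_CC − I_C·R_C − I_E·R_E = 15 − 1.88×2.2 − 1.9×1.2 = 8.6 V > V_CE(sat), so the active-region assumption holds.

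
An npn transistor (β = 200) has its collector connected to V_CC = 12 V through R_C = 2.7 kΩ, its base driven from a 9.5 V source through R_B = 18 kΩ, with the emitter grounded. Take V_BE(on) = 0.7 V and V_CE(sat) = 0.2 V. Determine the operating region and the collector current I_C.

saturation; I_C ≈ 4.4 mA

Assume active: I_B = (9.5 − 0.7)/18 = 0.489 mA, giving I_C = β·I_B = 97.8 mA.
But then V_CE = 12 − 97.8×2.7 = -252 V < V_CE(sat) = 0.2 V — impossible in the active region.
So the transistor is saturated. With V_CE = 0.2 V, I_C = (V_CC − 0.2)/R_C = 11.8/2.7 = 4.37 mA.
Check: β·I_B = 97.8 mA > I_C = 4.37 mA, confirming saturation.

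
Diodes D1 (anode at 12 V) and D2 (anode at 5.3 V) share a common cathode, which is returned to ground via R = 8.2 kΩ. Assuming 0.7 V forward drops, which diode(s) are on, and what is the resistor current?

Only D1 conducts; I_R ≈ 1.4 mA

Assume both conduct. Then node N would need to be at both 12−0.7 = 11.3 V and 5.3−0.7 = 4.6 V, which is impossible.
Assume only D1 conducts: V_N = 12 − 0.7 = 11.3 V, so I_R = 11.3/8.2 = 1.38 mA.
Check D2: its anode-to-cathode voltage is 5.3 − 11.3 = -6 V < 0.7 V, so it is off. The assumption is consistent.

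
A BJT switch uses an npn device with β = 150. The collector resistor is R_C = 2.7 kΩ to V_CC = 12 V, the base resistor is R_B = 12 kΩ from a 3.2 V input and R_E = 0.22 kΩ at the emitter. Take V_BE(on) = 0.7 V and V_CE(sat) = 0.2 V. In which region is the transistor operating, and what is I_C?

saturation; I_C ≈ 4 mA

Assume active: I_B = (3.2 − 0.7)/(12 + 151×0.22) = 0.0553 mA, I_C = β·I_B = 8.29 mA.
Then V_CE = 12 − 8.29×2.7 − 8.35×0.22 = -12.2 V < 0.2 V — the active assumption fails.
Re-solve with V_CE = 0.2 V. KCL at the emitter: V_E/R_E = (V_BB−0.7−V_E)/R_B + (V_CC−0.2−V_E)/R_C, giving V_E = 0.916 V.
I_C = (V_CC − 0.2 − V_E)/R_C = (11.8 − 0.916)/2.7 = 4.03 mA.
Check: I_B = (2.5 − 0.916)/12 = 0.132 mA, and β·I_B = 19.8 mA > I_C, confirming saturation.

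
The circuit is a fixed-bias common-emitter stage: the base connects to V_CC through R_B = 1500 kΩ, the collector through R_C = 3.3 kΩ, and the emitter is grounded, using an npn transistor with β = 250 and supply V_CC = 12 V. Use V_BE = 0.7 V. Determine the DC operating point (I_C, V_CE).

I_C ≈ 1.9 mA, V_CE ≈ 5.8 V

Base loop: V_CC = I_B·R_B + V_BE, so I_B = (12 − 0.7)/1500 kΩ = 0.00753 mA.
In the active region I_C = β·I_B = 250 × 0.00753 = 1.88 mA.
Collector loop: V_CE = V_CC − I_C·R_C = 12 − 1.88×3.3 = 5.79 V.
Since V_CE = 5.79 V > V_CE(sat) ≈ 0.2 V, the transistor is in the active region as assumed.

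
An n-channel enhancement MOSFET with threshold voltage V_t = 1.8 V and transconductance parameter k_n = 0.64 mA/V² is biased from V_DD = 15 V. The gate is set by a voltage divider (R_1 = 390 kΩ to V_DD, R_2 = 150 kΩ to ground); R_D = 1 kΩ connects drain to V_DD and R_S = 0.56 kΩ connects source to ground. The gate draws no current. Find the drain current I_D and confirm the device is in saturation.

V_G = V_DD·R_2/(R_1+R_2) = 15×150/540 = 4.17 V.
Assume saturation: I_D = (k_n/2)(V_GS − V_t)² with V_GS = V_G − I_D·R_S = 4.17 − 0.56·I_D.
Substituting gives 0.1·I_D² − 1.85·I_D + 1.79 = 0, with roots I_D = 1.03 or 17.4 mA.
The root I_D = 17.4 mA gives V_GS = -5.57 V ≤ V_t, so take I_D = 1.03 mA.
Then V_GS = 3.59 V and V_DS = V_DD − I_D(R_D+R_S) = 15 − 1.03×1.56 = 13.4 V.
Saturation requires V_DS ≥ V_GS − V_t = 1.79 V; 13.4 ≥ 1.79 ✓.

I_D ≈ 1 mA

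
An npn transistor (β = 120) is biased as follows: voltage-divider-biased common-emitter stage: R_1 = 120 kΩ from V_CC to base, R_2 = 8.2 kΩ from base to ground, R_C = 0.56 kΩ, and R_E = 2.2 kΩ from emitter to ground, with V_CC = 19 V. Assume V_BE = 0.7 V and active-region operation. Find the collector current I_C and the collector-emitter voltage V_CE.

Thevenize the base divider: V_Th = V_CC·R_2/(R_1+R_2) = 19×8.2/128 = 1.22 V, R_Th = R_1‖R_2 = 7.68 kΩ.
Base-emitter loop: V_Th = I_B·R_Th + V_BE + (β+1)I_B·R_E, so I_B = (1.22 − 0.7) / (7.68 + 121×2.2) = 0.00188 mA.
I_C = β·I_B = 120×0.00188 = 0.226 mA, and I_E = (β+1)I_B = 0.228 mA.
V_CE = V_CC − I_C·R_C − I_E·R_E = 19 − 0.226×0.56 − 0.228×2.2 = 18.4 V.
V_CE = 18.4 V > 0.2 V confirms active-region operation.

I_C ≈ 0.23 mA, V_CE ≈ 18 V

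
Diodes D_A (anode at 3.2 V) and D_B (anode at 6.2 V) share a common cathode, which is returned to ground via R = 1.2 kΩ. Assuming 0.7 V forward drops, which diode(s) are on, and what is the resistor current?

Assume both conduct. Then node N would need to be at both 3.2−0.7 = 2.5 V and 6.2−0.7 = 5.5 V, which is impossible.
Assume only D_B conducts: V_N = 6.2 − 0.7 = 5.5 V, so I_R = 5.5/1.2 = 4.58 mA.
Check D_A: its anode-to-cathode voltage is 3.2 − 5.5 = -2.3 V < 0.7 V, so it is off. The assumption is consistent.

Only D_B conducts; I_R ≈ 4.6 mA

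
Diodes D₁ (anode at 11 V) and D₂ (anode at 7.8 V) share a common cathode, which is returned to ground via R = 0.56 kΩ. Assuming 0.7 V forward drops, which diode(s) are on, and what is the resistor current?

Only D₁ conducts; I_R ≈ 18 mA

Assume both conduct. Then node N would need to be at both 11−0.7 = 10.3 V and 7.8−0.7 = 7.1 V, which is impossible.
Assume only D₁ conducts: V_N = 11 − 0.7 = 10.3 V, so I_R = 10.3/0.56 = 18.4 mA.
Check D₂: its anode-to-cathode voltage is 7.8 − 10.3 = -2.5 V < 0.7 V, so it is off. The assumption is consistent.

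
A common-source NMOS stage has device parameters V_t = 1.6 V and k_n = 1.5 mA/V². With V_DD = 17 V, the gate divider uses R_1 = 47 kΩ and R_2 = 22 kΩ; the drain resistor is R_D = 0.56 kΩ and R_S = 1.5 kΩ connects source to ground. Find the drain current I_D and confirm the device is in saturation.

V_G = V_DD·R_2/(R_1+R_2) = 17×22/69 = 5.42 V.
Assume saturation: I_D = (k_n/2)(V_GS − V_t)² with V_GS = V_G − I_D·R_S = 5.42 − 1.5·I_D.
Substituting gives 1.69·I_D² − 9.6·I_D + 10.9 = 0, with roots I_D = 1.58 or 4.11 mA.
The root I_D = 4.11 mA gives V_GS = -0.74 V ≤ V_t, so take I_D = 1.58 mA.
Then V_GS = 3.05 V and V_DS = V_DD − I_D(R_D+R_S) = 17 − 1.58×2.06 = 13.7 V.
Saturation requires V_DS ≥ V_GS − V_t = 1.45 V; 13.7 ≥ 1.45 ✓.

I_D ≈ 1.6 mA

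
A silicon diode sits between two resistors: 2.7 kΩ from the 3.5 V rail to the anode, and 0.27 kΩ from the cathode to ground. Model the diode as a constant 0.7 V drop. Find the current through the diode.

I ≈ 0.94 mA

The two resistors are in series with the diode, so KVL gives 3.5 = I·2.7 + 0.7 + I·0.27.
I = (3.5 − 0.7) / (2.7 + 0.27) kΩ = 2.8 / 2.97 = 0.943 mA.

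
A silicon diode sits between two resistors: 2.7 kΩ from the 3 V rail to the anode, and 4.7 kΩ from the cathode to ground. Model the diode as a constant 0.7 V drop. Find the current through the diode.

I ≈ 0.31 mA

The two resistors are in series with the diode, so KVL gives 3 = I·2.7 + 0.7 + I·4.7.
I = (3 − 0.7) / (2.7 + 4.7) kΩ = 2.3 / 7.4 = 0.311 mA.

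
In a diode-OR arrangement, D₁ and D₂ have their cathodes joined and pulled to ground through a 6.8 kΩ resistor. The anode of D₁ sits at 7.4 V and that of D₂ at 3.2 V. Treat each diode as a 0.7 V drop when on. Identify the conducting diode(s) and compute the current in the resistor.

Assume both conduct. Then node N would need to be at both 7.4−0.7 = 6.7 V and 3.2−0.7 = 2.5 V, which is impossible.
Assume only D₁ conducts: V_N = 7.4 − 0.7 = 6.7 V, so I_R = 6.7/6.8 = 0.985 mA.
Check D₂: its anode-to-cathode voltage is 3.2 − 6.7 = -3.5 V < 0.7 V, so it is off. The assumption is consistent.

Only D₁ conducts; I_R ≈ 0.99 mA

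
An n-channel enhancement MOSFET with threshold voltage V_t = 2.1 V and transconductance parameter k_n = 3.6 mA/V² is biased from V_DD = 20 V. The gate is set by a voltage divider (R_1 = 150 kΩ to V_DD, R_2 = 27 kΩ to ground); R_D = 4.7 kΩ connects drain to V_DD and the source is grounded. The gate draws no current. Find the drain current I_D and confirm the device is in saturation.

I_D ≈ 1.6 mA

V_G = V_DD·R_2/(R_1+R_2) = 20×27/177 = 3.05 V. With the source grounded, V_GS = V_G = 3.05 V.
Assume saturation: I_D = (k_n/2)(V_GS − V_t)² = (3.6/2)×(3.05 − 2.1)² = 1.8×0.951² = 1.63 mA.
V_DS = V_DD − I_D·R_D = 20 − 1.63×4.7 = 12.4 V.
Saturation requires V_DS ≥ V_GS − V_t = 0.951 V; 12.4 ≥ 0.951 ✓.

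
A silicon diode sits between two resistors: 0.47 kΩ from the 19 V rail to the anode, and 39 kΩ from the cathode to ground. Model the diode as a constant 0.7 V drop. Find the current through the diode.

The two resistors are in series with the diode, so KVL gives 19 = I·0.47 + 0.7 + I·39.
I = (19 − 0.7) / (0.47 + 39) kΩ = 18.3 / 39.5 = 0.464 mA.

I ≈ 0.46 mA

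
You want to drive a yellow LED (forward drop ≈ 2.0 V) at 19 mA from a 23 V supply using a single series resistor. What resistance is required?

The resistor drops V_S − V_D = 23 − 2.0 = 21 V at 19 mA.
R = 21 V / 19 mA = 1.11 kΩ.

R ≈ 1.1 kΩ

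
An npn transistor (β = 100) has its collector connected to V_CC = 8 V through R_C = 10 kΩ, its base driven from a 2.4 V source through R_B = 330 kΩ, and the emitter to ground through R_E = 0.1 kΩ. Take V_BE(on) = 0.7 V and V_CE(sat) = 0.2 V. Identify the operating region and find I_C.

active; I_C ≈ 0.5 mA

Assume active. Base-emitter loop: I_B = (V_BB − V_BE)/(R_B + (β+1)R_E) = (2.4 − 0.7)/(330 + 101×0.1) = 0.005 mA.
I_C = β·I_B = 100×0.005 = 0.5 mA.
V_CE = V_CC − I_C·R_C − I_E·R_E = 8 − 0.5×10 − 0.505×0.1 = 2.95 V > V_CE(sat), so the active-region assumption holds.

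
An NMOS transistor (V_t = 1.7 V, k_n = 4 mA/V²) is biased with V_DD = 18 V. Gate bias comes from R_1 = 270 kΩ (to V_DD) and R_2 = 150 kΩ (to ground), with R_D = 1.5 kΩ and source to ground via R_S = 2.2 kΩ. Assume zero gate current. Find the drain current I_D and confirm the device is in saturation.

I_D ≈ 1.7 mA

V_G = V_DD·R_2/(R_1+R_2) = 18×150/420 = 6.43 V.
Assume saturation: I_D = (k_n/2)(V_GS − V_t)² with V_GS = V_G − I_D·R_S = 6.43 − 2.2·I_D.
Substituting gives 9.68·I_D² − 42.6·I_D + 44.7 = 0, with roots I_D = 1.73 or 2.68 mA.
The root I_D = 2.68 mA gives V_GS = 0.543 V ≤ V_t, so take I_D = 1.73 mA.
Then V_GS = 2.63 V and V_DS = V_DD − I_D(R_D+R_S) = 18 − 1.73×3.7 = 11.6 V.
Saturation requires V_DS ≥ V_GS − V_t = 0.929 V; 11.6 ≥ 0.929 ✓.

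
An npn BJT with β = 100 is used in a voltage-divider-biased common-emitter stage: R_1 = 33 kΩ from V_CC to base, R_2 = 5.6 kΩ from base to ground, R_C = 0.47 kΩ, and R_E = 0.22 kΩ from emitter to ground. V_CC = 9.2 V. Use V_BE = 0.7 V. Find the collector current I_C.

I_C ≈ 2.4 mA

Thevenize the base divider: V_Th = V_CC·R_2/(R_1+R_2) = 9.2×5.6/38.6 = 1.33 V, R_Th = R_1‖R_2 = 4.79 kΩ.
Base-emitter loop: V_Th = I_B·R_Th + V_BE + (β+1)I_B·R_E, so I_B = (1.33 − 0.7) / (4.79 + 101×0.22) = 0.0235 mA.
I_C = β·I_B = 100×0.0235 = 2.35 mA, and I_E = (β+1)I_B = 2.37 mA.
V_CE = V_CC − I_C·R_C − I_E·R_E = 9.2 − 2.35×0.47 − 2.37×0.22 = 7.57 V.
V_CE = 7.57 V > 0.2 V confirms active-region operation.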